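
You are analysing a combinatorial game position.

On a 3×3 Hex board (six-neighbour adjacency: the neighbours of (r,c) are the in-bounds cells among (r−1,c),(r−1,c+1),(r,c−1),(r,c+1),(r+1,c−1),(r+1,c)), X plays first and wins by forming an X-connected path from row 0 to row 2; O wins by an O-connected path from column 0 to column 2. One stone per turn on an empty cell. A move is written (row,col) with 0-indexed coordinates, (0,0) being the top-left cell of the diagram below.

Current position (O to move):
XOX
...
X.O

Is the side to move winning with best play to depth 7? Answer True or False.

[XOX/.../X.O] O move#1: (1,0):-1/XOX/O../X.O*, (1,1):-1/XOX/.O./X.O, (1,2):-1/XOX/..O/X.O, (2,1):-1/XOX/.../XOO
[XOX/O../X.O] X move#2: (1,1):+1/XOX/OX./X.O*, (1,2):+1/XOX/O.X/X.O, (2,1):+1/XOX/O../XXO
[XOX/OX./X.O] end (terminal -1, O#3); searched XOX/.../X.O to 7

O winning at [XOX/.../X.O]: False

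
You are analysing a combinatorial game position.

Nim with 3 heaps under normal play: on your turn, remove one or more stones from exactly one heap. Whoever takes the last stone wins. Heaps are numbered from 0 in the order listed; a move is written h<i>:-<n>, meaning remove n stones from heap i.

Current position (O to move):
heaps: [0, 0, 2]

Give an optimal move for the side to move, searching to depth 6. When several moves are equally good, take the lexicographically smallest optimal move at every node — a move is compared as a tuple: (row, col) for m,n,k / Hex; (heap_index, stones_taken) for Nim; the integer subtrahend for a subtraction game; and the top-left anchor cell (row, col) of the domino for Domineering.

O's best at [(0,0,2)]: h2:-2

[(0,0,2)] O move#1: h2:-1:-1/(0,0,1), h2:-2:+1/(0,0,0)*
[(0,0,0)] end (terminal -1, X#2); searched (0,0,2) to 6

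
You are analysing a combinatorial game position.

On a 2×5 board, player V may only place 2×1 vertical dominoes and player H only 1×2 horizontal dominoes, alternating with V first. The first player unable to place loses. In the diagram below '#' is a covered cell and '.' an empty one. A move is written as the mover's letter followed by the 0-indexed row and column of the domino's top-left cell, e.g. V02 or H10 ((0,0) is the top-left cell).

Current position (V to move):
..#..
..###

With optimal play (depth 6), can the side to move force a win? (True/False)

[..#../..###] V move#1: V00:+1/#.#../#.###*, V01:+1/.##../.####
[#.#../#.###] H move#2: H03:-1/#.###/#.###*
[#.###/#.###] V move#3: V01:+1/#####/#####*
[#####/#####] end (terminal -1, H#4); searched ..#../..### to 6

V winning at [..#../..###]: True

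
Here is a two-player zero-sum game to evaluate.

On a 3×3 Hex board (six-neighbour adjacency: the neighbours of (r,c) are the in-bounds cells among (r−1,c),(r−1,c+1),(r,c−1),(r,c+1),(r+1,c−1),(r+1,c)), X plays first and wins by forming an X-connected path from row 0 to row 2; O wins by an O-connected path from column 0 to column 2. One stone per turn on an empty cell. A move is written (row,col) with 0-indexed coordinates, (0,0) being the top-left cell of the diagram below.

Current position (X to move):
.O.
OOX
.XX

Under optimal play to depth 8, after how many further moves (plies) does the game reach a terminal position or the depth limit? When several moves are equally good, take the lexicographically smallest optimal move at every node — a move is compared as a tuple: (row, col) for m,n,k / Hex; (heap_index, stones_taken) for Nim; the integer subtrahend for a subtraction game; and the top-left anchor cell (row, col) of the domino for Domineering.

PV length from [.O./OOX/.XX]: 1 ply

ply 1, X at .O./OOX/.XX | (0,0)=-1→XO./OOX/.XX; (0,2)=+1→.OX/OOX/.XX*; (2,0)=-1→.O./OOX/XXX
ply 2: .OX/OOX/.XX is terminal -1 (O); from .O./OOX/.XX depth 8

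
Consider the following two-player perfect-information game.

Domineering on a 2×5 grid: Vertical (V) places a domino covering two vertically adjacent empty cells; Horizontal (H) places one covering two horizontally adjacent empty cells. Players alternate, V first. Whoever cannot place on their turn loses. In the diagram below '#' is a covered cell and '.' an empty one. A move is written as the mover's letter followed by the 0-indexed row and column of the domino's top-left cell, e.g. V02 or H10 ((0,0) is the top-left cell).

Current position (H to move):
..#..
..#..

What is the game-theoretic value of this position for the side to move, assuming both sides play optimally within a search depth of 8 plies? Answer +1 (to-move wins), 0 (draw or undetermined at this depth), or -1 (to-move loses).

value(..#../..#.., H) = -1

[..#../..#..] H move#1: H00:-1/###../..#..*, H03:-1/..###/..#.., H10:-1/..#../###.., H13:-1/..#../..###
[###../..#..] V move#2: V03:+1/####./..##.*, V04:+1/###.#/..#.#
[####./..##.] H move#3: H10:-1/####./####.*
[####./####.] V move#4: V04:+1/#####/#####*
[#####/#####] end (terminal -1, H#5); searched ..#../..#.. to 8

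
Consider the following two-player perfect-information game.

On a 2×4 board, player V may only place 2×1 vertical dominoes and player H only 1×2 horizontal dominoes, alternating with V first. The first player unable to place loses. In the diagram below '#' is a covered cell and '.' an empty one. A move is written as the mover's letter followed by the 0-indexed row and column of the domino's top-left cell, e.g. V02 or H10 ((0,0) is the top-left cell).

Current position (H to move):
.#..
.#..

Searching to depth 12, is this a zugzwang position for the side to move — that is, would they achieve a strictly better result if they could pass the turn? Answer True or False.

[.#../.#..] H move#1: H02:+1/.###/.#..*, H12:+1/.#../.###
[.###/.#..] V move#2: V00:-1/####/##..*
[####/##..] H move#3: H12:+1/####/####*
[####/####] end (terminal -1, V#4); searched .#../.#.. to 12
if H skipped the turn, V would face:
~ [.#../.#..] V move#1: V00:-1/##../##.., V02:+1/.##./.##.*, V03:+1/.#.#/.#.#
~ [.##./.##.] end (terminal -1, H#2); searched .#../.#.. to 12
compare (H): move=+1 vs pass=-1

zugzwang(.#../.#.., H) = False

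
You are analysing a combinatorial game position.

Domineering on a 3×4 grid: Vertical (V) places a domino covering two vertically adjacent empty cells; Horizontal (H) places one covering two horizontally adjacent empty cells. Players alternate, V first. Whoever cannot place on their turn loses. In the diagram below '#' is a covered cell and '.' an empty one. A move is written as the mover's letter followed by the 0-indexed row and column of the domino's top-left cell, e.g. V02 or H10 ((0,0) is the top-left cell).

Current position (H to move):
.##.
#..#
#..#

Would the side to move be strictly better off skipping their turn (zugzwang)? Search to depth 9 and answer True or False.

zugzwang(.##./#..#/#..#, H) = False

[.##./#..#/#..#] H move#1: H11:+1/.##./####/#..#*, H21:+1/.##./#..#/####
[.##./####/#..#] end (terminal -1, V#2); searched .##./#..#/#..# to 9
pass branch (V moves first from the same position):
  | [.##./#..#/#..#] V move#1: V11:+1/.##./##.#/##.#*, V12:+1/.##./#.##/#.##
  | [.##./##.#/##.#] end (terminal -1, H#2); searched .##./#..#/#..# to 9
H moving scores +1; H passing scores -1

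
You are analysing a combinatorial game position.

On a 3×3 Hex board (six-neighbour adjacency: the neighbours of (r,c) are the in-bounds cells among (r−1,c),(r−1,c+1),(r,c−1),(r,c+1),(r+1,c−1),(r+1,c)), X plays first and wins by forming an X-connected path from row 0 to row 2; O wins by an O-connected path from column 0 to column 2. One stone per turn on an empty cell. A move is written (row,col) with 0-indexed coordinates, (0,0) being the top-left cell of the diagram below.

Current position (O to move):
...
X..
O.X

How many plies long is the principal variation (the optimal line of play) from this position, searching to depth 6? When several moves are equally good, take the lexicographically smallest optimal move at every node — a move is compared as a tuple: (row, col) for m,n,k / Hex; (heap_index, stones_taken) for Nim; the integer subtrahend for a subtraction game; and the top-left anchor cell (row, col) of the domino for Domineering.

PV length from [.../X../O.X]: 5 plies

ply 1, O at .../X../O.X | (0,0)=-1→O../X../O.X; (0,1)=-1→.O./X../O.X; (0,2)=-1→..O/X../O.X; (1,1)=+1→.../XO./O.X*; (1,2)=+1→.../X.O/O.X; (2,1)=-1→.../X../OOX
ply 2, X at .../XO./O.X | (0,0)=-1→X../XO./O.X*; (0,1)=-1→.X./XO./O.X; (0,2)=-1→..X/XO./O.X; (1,2)=-1→.../XOX/O.X; (2,1)=-1→.../XO./OXX
ply 3, O at X../XO./O.X | (0,1)=+1→XO./XO./O.X*; (0,2)=+1→X.O/XO./O.X; (1,2)=+1→X../XOO/O.X; (2,1)=+1→X../XO./OOX
ply 4, X at XO./XO./O.X | (0,2)=-1→XOX/XO./O.X*; (1,2)=-1→XO./XOX/O.X; (2,1)=-1→XO./XO./OXX
ply 5, O at XOX/XO./O.X | (1,2)=+1→XOX/XOO/O.X*; (2,1)=-1→XOX/XO./OOX
ply 6: XOX/XOO/O.X is terminal -1 (X); from .../X../O.X depth 6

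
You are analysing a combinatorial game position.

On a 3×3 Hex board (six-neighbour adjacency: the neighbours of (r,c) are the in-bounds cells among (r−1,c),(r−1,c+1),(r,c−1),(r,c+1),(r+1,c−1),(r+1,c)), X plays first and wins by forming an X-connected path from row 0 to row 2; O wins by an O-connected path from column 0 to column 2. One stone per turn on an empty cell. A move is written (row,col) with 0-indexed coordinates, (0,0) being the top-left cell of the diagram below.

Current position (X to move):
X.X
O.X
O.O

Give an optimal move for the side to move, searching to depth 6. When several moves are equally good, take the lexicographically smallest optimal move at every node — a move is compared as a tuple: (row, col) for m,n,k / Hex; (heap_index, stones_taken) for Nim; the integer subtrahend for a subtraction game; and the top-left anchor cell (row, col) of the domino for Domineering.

X's best at [X.X/O.X/O.O]: (2,1)

ply 1, X at X.X/O.X/O.O | (0,1)=-1→XXX/O.X/O.O; (1,1)=-1→X.X/OXX/O.O; (2,1)=+1→X.X/O.X/OXO*
ply 2: X.X/O.X/OXO is terminal -1 (O); from X.X/O.X/O.O depth 6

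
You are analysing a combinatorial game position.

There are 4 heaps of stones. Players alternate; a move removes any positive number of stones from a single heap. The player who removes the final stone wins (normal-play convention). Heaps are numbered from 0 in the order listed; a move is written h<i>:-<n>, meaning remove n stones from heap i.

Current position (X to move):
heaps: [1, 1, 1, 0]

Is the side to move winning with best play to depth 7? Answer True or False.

ply 1, X at (1,1,1,0) | h0:-1=+1→(0,1,1,0)*; h1:-1=+1→(1,0,1,0); h2:-1=+1→(1,1,0,0)
ply 2, O at (0,1,1,0) | h1:-1=-1→(0,0,1,0)*; h2:-1=-1→(0,1,0,0)
ply 3, X at (0,0,1,0) | h2:-1=+1→(0,0,0,0)*
ply 4: (0,0,0,0) is terminal -1 (O); from (1,1,1,0) depth 7

X winning at [(1,1,1,0)]: True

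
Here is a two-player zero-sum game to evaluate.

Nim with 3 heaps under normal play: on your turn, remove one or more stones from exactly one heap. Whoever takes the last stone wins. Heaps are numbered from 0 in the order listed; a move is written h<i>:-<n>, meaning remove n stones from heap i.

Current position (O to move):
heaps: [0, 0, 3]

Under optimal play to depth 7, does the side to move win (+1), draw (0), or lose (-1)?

value((0,0,3), O) = +1

ply 1, O at (0,0,3) | h2:-1=-1→(0,0,2); h2:-2=-1→(0,0,1); h2:-3=+1→(0,0,0)*
ply 2: (0,0,0) is terminal -1 (X); from (0,0,3) depth 7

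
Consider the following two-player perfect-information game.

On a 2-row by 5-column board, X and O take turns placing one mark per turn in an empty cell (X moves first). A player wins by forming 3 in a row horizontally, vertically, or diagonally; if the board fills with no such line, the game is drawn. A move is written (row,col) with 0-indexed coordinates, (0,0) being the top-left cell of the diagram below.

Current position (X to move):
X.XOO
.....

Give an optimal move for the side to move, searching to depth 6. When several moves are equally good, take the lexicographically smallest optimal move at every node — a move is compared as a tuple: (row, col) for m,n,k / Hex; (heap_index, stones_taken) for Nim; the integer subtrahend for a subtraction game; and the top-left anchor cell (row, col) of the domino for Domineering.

p1 X@[X.XOO/.....]: (0,1)[XXXOO/.....]+1* (1,0)[X.XOO/X....]+0 (1,1)[X.XOO/.X...]+1 (1,2)[X.XOO/..X..]+1 (1,3)[X.XOO/...X.]+1 (1,4)[X.XOO/....X]+0
p2 O@[XXXOO/.....] terminal -1; root [X.XOO/.....] d6

X's best at [X.XOO/.....]: (0,1)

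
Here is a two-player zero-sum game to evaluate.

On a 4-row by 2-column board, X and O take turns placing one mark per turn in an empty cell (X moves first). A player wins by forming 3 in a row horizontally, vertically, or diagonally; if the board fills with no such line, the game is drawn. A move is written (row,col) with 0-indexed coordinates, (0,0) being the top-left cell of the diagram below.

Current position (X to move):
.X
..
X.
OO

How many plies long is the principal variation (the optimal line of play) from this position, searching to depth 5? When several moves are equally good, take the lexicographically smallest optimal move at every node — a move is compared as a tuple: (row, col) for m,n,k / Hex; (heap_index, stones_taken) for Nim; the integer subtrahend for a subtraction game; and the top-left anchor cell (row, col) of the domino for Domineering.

PV length from [.X/../X./OO]: 4 plies

[.X/../X./OO] X move#1: (0,0):+0/XX/../X./OO*, (1,0):+0/.X/X./X./OO, (1,1):+0/.X/.X/X./OO, (2,1):+0/.X/../XX/OO
[XX/../X./OO] O move#2: (1,0):+0/XX/O./X./OO*, (1,1):-1/XX/.O/X./OO, (2,1):-1/XX/../XO/OO
[XX/O./X./OO] X move#3: (1,1):+0/XX/OX/X./OO*, (2,1):+0/XX/O./XX/OO
[XX/OX/X./OO] O move#4: (2,1):+0/XX/OX/XO/OO*
[XX/OX/XO/OO] end (terminal +0, X#5); searched .X/../X./OO to 5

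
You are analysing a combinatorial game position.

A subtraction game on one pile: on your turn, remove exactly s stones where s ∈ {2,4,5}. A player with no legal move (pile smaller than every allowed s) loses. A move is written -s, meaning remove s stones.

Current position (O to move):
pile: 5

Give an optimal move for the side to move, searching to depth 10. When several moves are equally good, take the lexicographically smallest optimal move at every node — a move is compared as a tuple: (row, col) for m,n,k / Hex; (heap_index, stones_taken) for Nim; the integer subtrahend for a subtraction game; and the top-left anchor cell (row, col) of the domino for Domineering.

p1 O@[5]: -2[3]-1 -4[1]+1* -5[0]+1
p2 X@[1] terminal -1; root [5] d10

O's best at [5]: -4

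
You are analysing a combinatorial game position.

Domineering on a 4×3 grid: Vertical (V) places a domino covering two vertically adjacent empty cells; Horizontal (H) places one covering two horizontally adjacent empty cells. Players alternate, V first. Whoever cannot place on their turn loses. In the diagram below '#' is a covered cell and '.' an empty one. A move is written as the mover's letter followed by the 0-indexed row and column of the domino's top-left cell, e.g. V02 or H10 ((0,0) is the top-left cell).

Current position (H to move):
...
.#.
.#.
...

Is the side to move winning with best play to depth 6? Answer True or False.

H winning at [.../.#./.#./...]: False

ply 1, H at .../.#./.#./... | H00=-1→##./.#./.#./...*; H01=-1→.##/.#./.#./...; H30=-1→.../.#./.#./##.; H31=-1→.../.#./.#./.##
ply 2, V at ##./.#./.#./... | V02=+1→###/.##/.#./...*; V10=+1→##./##./##./...; V12=+1→##./.##/.##/...; V20=+1→##./.#./##./#..; V22=+1→##./.#./.##/..#
ply 3, H at ###/.##/.#./... | H30=-1→###/.##/.#./##.*; H31=-1→###/.##/.#./.##
ply 4, V at ###/.##/.#./##. | V10=+1→###/###/##./##.*; V22=+1→###/.##/.##/###
ply 5: ###/###/##./##. is terminal -1 (H); from .../.#./.#./... depth 6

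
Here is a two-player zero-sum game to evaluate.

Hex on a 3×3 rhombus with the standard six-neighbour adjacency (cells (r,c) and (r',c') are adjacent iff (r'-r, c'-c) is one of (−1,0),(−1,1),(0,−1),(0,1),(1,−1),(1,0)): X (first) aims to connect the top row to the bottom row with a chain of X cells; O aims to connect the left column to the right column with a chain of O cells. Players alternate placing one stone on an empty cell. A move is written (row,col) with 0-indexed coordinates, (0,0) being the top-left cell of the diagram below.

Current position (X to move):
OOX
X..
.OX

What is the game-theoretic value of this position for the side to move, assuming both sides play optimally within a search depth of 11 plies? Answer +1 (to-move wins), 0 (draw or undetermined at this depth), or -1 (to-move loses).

value(OOX/X../.OX, X) = +1

p1 X@[OOX/X../.OX]: (1,1)[OOX/XX./.OX]+1* (1,2)[OOX/X.X/.OX]+1 (2,0)[OOX/X../XOX]+1
p2 O@[OOX/XX./.OX]: (1,2)[OOX/XXO/.OX]-1* (2,0)[OOX/XX./OOX]-1
p3 X@[OOX/XXO/.OX]: (2,0)[OOX/XXO/XOX]+1*
p4 O@[OOX/XXO/XOX] terminal -1; root [OOX/X../.OX] d11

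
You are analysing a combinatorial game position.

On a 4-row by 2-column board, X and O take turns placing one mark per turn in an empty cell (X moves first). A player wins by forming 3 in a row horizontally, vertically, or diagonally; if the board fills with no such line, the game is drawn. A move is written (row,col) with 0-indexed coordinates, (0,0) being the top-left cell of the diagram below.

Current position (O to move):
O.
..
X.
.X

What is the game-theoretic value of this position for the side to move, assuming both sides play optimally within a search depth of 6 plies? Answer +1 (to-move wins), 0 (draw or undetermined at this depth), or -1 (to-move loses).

value(O./../X./.X, O) = 0

[O./../X./.X] O move#1: (0,1):+0/OO/../X./.X*, (1,0):+0/O./O./X./.X, (1,1):+0/O./.O/X./.X, (2,1):+0/O./../XO/.X, (3,0):+0/O./../X./OX
[OO/../X./.X] X move#2: (1,0):+0/OO/X./X./.X*, (1,1):+0/OO/.X/X./.X, (2,1):+0/OO/../XX/.X, (3,0):+0/OO/../X./XX
[OO/X./X./.X] O move#3: (1,1):-1/OO/XO/X./.X, (2,1):-1/OO/X./XO/.X, (3,0):+0/OO/X./X./OX*
[OO/X./X./OX] X move#4: (1,1):+0/OO/XX/X./OX*, (2,1):+0/OO/X./XX/OX
[OO/XX/X./OX] O move#5: (2,1):+0/OO/XX/XO/OX*
[OO/XX/XO/OX] end (terminal +0, X#6); searched O./../X./.X to 6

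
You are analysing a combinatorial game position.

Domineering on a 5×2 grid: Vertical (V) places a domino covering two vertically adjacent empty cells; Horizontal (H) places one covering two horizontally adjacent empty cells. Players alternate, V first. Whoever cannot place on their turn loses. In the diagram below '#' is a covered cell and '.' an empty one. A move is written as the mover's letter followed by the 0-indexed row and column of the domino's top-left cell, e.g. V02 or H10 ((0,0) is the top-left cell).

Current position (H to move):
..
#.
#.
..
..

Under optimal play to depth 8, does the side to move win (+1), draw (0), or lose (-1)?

value(../#./#./../.., H) = +1

ply 1, H at ../#./#./../.. | H00=-1→##/#./#./../..; H30=+1→../#./#./##/..*; H40=+1→../#./#./../##
ply 2, V at ../#./#./##/.. | V01=-1→.#/##/#./##/..*; V11=-1→../##/##/##/..
ply 3, H at .#/##/#./##/.. | H40=+1→.#/##/#./##/##*
ply 4: .#/##/#./##/## is terminal -1 (V); from ../#./#./../.. depth 8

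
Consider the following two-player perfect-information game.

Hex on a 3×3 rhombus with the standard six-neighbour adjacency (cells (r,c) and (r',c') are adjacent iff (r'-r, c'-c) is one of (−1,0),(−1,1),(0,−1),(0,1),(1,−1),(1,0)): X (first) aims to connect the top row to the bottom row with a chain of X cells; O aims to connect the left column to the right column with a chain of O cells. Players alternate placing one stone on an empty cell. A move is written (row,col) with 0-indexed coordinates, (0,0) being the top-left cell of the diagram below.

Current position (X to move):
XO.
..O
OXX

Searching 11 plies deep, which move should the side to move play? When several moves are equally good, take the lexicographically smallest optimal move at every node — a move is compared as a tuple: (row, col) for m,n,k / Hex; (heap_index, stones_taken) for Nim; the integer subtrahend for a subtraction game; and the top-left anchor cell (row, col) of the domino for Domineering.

X's best at [XO./..O/OXX]: (1,1)

p1 X@[XO./..O/OXX]: (0,2)[XOX/..O/OXX]-1 (1,0)[XO./X.O/OXX]-1 (1,1)[XO./.XO/OXX]+1*
p2 O@[XO./.XO/OXX]: (0,2)[XOO/.XO/OXX]-1* (1,0)[XO./OXO/OXX]-1
p3 X@[XOO/.XO/OXX]: (1,0)[XOO/XXO/OXX]+1*
p4 O@[XOO/XXO/OXX] terminal -1; root [XO./..O/OXX] d11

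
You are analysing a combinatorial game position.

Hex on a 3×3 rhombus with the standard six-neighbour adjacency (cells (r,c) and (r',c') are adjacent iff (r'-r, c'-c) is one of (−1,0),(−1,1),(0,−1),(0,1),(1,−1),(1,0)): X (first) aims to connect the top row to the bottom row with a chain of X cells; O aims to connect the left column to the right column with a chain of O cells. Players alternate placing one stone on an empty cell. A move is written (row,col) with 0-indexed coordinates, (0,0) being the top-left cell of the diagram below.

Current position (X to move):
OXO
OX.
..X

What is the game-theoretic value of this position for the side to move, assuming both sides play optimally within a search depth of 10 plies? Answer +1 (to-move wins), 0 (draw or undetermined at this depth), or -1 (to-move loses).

value(OXO/OX./..X, X) = +1

p1 X@[OXO/OX./..X]: (1,2)[OXO/OXX/..X]+1* (2,0)[OXO/OX./X.X]+1 (2,1)[OXO/OX./.XX]+1
p2 O@[OXO/OXX/..X] terminal -1; root [OXO/OX./..X] d10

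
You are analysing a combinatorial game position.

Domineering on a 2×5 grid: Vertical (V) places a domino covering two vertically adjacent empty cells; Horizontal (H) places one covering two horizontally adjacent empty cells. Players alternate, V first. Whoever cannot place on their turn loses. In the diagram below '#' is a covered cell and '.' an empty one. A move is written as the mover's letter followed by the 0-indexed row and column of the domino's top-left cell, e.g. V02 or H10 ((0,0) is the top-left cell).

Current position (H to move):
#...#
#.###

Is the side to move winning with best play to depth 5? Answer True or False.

H winning at [#...#/#.###]: True

p1 H@[#...#/#.###]: H01[###.#/#.###]+1* H02[#.###/#.###]-1
p2 V@[###.#/#.###] terminal -1; root [#...#/#.###] d5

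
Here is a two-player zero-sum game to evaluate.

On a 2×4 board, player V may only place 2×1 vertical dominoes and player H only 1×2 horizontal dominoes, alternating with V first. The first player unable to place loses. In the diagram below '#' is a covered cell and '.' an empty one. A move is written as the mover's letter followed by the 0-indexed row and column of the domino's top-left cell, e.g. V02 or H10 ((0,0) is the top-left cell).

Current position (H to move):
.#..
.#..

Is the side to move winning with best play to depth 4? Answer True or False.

[.#../.#..] H move#1: H02:+1/.###/.#..*, H12:+1/.#../.###
[.###/.#..] V move#2: V00:-1/####/##..*
[####/##..] H move#3: H12:+1/####/####*
[####/####] end (terminal -1, V#4); searched .#../.#.. to 4

H winning at [.#../.#..]: True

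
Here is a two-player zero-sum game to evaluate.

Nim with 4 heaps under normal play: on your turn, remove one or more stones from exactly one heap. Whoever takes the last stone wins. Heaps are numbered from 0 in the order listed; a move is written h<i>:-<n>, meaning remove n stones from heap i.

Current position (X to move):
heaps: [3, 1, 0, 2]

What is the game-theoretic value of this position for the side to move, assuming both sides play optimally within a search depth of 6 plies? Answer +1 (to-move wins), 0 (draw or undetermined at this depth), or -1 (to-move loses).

ply 1, X at (3,1,0,2) | h0:-1=-1→(2,1,0,2)*; h0:-2=-1→(1,1,0,2); h0:-3=-1→(0,1,0,2); h1:-1=-1→(3,0,0,2); h3:-1=-1→(3,1,0,1); h3:-2=-1→(3,1,0,0)
ply 2, O at (2,1,0,2) | h0:-1=-1→(1,1,0,2); h0:-2=-1→(0,1,0,2); h1:-1=+1→(2,0,0,2)*; h3:-1=-1→(2,1,0,1); h3:-2=-1→(2,1,0,0)
ply 3, X at (2,0,0,2) | h0:-1=-1→(1,0,0,2)*; h0:-2=-1→(0,0,0,2); h3:-1=-1→(2,0,0,1); h3:-2=-1→(2,0,0,0)
ply 4, O at (1,0,0,2) | h0:-1=-1→(0,0,0,2); h3:-1=+1→(1,0,0,1)*; h3:-2=-1→(1,0,0,0)
ply 5, X at (1,0,0,1) | h0:-1=-1→(0,0,0,1)*; h3:-1=-1→(1,0,0,0)
ply 6, O at (0,0,0,1) | h3:-1=+1→(0,0,0,0)*
ply 7: (0,0,0,0) is terminal -1 (X); from (3,1,0,2) depth 6

value((3,1,0,2), X) = -1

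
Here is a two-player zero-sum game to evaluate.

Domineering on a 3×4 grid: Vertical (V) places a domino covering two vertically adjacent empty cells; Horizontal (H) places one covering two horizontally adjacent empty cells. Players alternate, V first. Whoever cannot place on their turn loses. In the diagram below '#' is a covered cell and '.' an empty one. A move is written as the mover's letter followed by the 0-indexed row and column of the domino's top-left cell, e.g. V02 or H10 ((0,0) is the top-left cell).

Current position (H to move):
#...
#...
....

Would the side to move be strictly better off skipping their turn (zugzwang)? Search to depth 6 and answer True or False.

ply 1, H at #.../#.../.... | H01=-1→###./#.../....; H02=-1→#.##/#.../....; H11=+1→#.../###./....*; H12=+1→#.../#.##/....; H20=-1→#.../#.../##..; H21=-1→#.../#.../.##.; H22=-1→#.../#.../..##
ply 2, V at #.../###./.... | V03=-1→#..#/####/....*; V13=-1→#.../####/...#
ply 3, H at #..#/####/.... | H01=+1→####/####/....*; H20=+1→#..#/####/##..; H21=+1→#..#/####/.##.; H22=+1→#..#/####/..##
ply 4: ####/####/.... is terminal -1 (V); from #.../#.../.... depth 6
if H skipped the turn, V would face:
~ ply 1, V at #.../#.../.... | V01=-1→##../##../....; V02=+1→#.#./#.#./....*; V03=-1→#..#/#..#/....; V11=-1→#.../##../.#..; V12=+1→#.../#.#./..#.; V13=-1→#.../#..#/...#
~ ply 2, H at #.#./#.#./.... | H20=-1→#.#./#.#./##..*; H21=-1→#.#./#.#./.##.; H22=-1→#.#./#.#./..##
~ ply 3, V at #.#./#.#./##.. | V01=+1→###./###./##..*; V03=+1→#.##/#.##/##..; V13=+1→#.#./#.##/##.#
~ ply 4, H at ###./###./##.. | H22=-1→###./###./####*
~ ply 5, V at ###./###./#### | V03=+1→####/####/####*
~ ply 6: ####/####/#### is terminal -1 (H); from #.../#.../.... depth 6
compare (H): move=+1 vs pass=-1

zugzwang(#.../#.../...., H) = False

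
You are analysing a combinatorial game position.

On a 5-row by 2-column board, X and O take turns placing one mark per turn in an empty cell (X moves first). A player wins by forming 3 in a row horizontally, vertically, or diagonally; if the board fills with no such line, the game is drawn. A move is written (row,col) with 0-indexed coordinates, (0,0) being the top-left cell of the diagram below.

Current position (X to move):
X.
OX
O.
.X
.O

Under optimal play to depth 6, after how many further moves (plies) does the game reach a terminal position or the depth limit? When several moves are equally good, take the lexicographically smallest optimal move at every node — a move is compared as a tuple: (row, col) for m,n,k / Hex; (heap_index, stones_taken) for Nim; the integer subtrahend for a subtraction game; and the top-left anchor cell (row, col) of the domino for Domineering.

PV length from [X./OX/O./.X/.O]: 1 ply

ply 1, X at X./OX/O./.X/.O | (0,1)=-1→XX/OX/O./.X/.O; (2,1)=+1→X./OX/OX/.X/.O*; (3,0)=+0→X./OX/O./XX/.O; (4,0)=-1→X./OX/O./.X/XO
ply 2: X./OX/OX/.X/.O is terminal -1 (O); from X./OX/O./.X/.O depth 6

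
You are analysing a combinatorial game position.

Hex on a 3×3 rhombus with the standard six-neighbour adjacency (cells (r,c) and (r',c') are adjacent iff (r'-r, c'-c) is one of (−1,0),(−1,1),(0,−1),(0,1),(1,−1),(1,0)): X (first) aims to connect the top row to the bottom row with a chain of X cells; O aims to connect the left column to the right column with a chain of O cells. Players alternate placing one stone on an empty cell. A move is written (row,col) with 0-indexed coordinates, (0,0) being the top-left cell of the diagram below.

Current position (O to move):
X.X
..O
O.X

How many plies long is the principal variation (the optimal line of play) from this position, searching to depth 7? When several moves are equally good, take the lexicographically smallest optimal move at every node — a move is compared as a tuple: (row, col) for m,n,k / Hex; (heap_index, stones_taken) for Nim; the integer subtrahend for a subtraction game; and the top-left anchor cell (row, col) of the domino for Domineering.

PV length from [X.X/..O/O.X]: 3 plies

p1 O@[X.X/..O/O.X]: (0,1)[XOX/..O/O.X]+1* (1,0)[X.X/O.O/O.X]+1 (1,1)[X.X/.OO/O.X]+1 (2,1)[X.X/..O/OOX]+1
p2 X@[XOX/..O/O.X]: (1,0)[XOX/X.O/O.X]-1* (1,1)[XOX/.XO/O.X]-1 (2,1)[XOX/..O/OXX]-1
p3 O@[XOX/X.O/O.X]: (1,1)[XOX/XOO/O.X]+1* (2,1)[XOX/X.O/OOX]+1
p4 X@[XOX/XOO/O.X] terminal -1; root [X.X/..O/O.X] d7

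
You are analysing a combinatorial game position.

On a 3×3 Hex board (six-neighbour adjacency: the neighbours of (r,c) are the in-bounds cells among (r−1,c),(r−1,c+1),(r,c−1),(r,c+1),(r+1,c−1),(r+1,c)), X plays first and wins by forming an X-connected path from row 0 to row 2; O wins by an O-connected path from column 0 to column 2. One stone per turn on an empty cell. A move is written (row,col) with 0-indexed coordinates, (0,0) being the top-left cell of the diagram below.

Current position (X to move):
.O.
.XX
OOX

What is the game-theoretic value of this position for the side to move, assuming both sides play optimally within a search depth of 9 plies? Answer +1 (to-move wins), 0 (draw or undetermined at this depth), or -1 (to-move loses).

p1 X@[.O./.XX/OOX]: (0,0)[XO./.XX/OOX]+1* (0,2)[.OX/.XX/OOX]+1 (1,0)[.O./XXX/OOX]+1
p2 O@[XO./.XX/OOX]: (0,2)[XOO/.XX/OOX]-1* (1,0)[XO./OXX/OOX]-1
p3 X@[XOO/.XX/OOX]: (1,0)[XOO/XXX/OOX]+1*
p4 O@[XOO/XXX/OOX] terminal -1; root [.O./.XX/OOX] d9

value(.O./.XX/OOX, X) = +1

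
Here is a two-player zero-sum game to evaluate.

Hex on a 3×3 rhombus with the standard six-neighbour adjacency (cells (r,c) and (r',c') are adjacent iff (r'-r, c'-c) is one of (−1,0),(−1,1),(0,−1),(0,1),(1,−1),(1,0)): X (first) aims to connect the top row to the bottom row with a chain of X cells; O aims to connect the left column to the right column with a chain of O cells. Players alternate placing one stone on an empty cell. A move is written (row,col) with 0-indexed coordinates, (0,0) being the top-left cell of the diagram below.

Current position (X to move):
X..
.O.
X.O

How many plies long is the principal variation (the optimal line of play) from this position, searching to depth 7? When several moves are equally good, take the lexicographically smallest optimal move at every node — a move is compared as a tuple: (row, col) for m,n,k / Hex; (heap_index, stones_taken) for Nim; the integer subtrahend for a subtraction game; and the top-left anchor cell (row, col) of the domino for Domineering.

PV length from [X../.O./X.O]: 1 ply

ply 1, X at X../.O./X.O | (0,1)=-1→XX./.O./X.O; (0,2)=-1→X.X/.O./X.O; (1,0)=+1→X../XO./X.O*; (1,2)=-1→X../.OX/X.O; (2,1)=-1→X../.O./XXO
ply 2: X../XO./X.O is terminal -1 (O); from X../.O./X.O depth 7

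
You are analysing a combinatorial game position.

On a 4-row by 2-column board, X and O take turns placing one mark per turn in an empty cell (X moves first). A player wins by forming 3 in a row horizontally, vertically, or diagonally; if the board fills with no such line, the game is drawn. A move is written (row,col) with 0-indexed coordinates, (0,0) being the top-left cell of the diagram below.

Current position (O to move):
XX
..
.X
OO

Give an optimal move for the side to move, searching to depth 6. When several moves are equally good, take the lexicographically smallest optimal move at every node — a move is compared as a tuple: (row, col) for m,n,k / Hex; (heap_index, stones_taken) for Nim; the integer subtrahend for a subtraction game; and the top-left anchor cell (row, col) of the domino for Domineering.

p1 O@[XX/../.X/OO]: (1,0)[XX/O./.X/OO]-1 (1,1)[XX/.O/.X/OO]+0* (2,0)[XX/../OX/OO]-1
p2 X@[XX/.O/.X/OO]: (1,0)[XX/XO/.X/OO]+0* (2,0)[XX/.O/XX/OO]+0
p3 O@[XX/XO/.X/OO]: (2,0)[XX/XO/OX/OO]+0*
p4 X@[XX/XO/OX/OO] terminal +0; root [XX/../.X/OO] d6

O's best at [XX/../.X/OO]: (1,1)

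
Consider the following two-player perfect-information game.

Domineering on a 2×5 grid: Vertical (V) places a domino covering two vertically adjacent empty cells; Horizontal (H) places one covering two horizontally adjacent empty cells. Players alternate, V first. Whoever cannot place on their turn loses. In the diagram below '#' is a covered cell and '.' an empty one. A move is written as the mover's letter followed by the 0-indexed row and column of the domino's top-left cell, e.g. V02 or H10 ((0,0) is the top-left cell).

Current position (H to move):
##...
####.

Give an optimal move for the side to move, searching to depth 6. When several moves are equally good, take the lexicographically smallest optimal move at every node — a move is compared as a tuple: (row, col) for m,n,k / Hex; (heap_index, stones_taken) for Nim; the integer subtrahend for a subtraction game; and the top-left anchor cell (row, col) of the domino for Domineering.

H's best at [##.../####.]: H03

[##.../####.] H move#1: H02:-1/####./####., H03:+1/##.##/####.*
[##.##/####.] end (terminal -1, V#2); searched ##.../####. to 6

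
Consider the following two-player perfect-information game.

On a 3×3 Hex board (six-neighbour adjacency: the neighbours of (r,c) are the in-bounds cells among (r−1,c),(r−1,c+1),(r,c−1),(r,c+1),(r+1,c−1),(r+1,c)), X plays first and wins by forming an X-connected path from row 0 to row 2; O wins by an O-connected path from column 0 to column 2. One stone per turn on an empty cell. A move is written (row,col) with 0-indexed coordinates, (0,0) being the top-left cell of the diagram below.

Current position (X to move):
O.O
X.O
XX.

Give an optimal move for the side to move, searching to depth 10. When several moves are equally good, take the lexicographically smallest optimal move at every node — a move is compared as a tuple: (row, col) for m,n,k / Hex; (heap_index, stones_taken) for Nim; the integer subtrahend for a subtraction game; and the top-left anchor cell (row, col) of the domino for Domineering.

X's best at [O.O/X.O/XX.]: (0,1)

[O.O/X.O/XX.] X move#1: (0,1):+1/OXO/X.O/XX.*, (1,1):-1/O.O/XXO/XX., (2,2):-1/O.O/X.O/XXX
[OXO/X.O/XX.] end (terminal -1, O#2); searched O.O/X.O/XX. to 10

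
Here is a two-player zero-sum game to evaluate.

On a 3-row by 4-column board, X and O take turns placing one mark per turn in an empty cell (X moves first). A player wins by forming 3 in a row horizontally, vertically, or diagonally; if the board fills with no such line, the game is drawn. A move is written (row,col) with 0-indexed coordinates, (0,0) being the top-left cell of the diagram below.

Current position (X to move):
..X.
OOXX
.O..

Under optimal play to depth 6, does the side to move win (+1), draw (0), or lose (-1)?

ply 1, X at ..X./OOXX/.O.. | (0,0)=-1→X.X./OOXX/.O..; (0,1)=+1→.XX./OOXX/.O..*; (0,3)=-1→..XX/OOXX/.O..; (2,0)=-1→..X./OOXX/XO..; (2,2)=+1→..X./OOXX/.OX.; (2,3)=-1→..X./OOXX/.O.X
ply 2, O at .XX./OOXX/.O.. | (0,0)=-1→OXX./OOXX/.O..*; (0,3)=-1→.XXO/OOXX/.O..; (2,0)=-1→.XX./OOXX/OO..; (2,2)=-1→.XX./OOXX/.OO.; (2,3)=-1→.XX./OOXX/.O.O
ply 3, X at OXX./OOXX/.O.. | (0,3)=+1→OXXX/OOXX/.O..*; (2,0)=-1→OXX./OOXX/XO..; (2,2)=+1→OXX./OOXX/.OX.; (2,3)=+1→OXX./OOXX/.O.X
ply 4: OXXX/OOXX/.O.. is terminal -1 (O); from ..X./OOXX/.O.. depth 6

value(..X./OOXX/.O.., X) = +1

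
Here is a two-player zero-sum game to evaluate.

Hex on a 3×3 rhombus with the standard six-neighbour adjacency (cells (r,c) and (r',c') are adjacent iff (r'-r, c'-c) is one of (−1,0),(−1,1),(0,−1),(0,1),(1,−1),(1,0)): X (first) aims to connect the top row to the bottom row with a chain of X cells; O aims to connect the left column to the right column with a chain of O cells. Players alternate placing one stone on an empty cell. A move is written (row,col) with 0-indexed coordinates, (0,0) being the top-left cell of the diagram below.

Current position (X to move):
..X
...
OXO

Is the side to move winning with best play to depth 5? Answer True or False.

X winning at [..X/.../OXO]: True

ply 1, X at ..X/.../OXO | (0,0)=+1→X.X/.../OXO*; (0,1)=+1→.XX/.../OXO; (1,0)=+1→..X/X../OXO; (1,1)=+1→..X/.X./OXO; (1,2)=+1→..X/..X/OXO
ply 2, O at X.X/.../OXO | (0,1)=-1→XOX/.../OXO*; (1,0)=-1→X.X/O../OXO; (1,1)=-1→X.X/.O./OXO; (1,2)=-1→X.X/..O/OXO
ply 3, X at XOX/.../OXO | (1,0)=+1→XOX/X../OXO*; (1,1)=+1→XOX/.X./OXO; (1,2)=+1→XOX/..X/OXO
ply 4, O at XOX/X../OXO | (1,1)=-1→XOX/XO./OXO*; (1,2)=-1→XOX/X.O/OXO
ply 5, X at XOX/XO./OXO | (1,2)=+1→XOX/XOX/OXO*
ply 6: XOX/XOX/OXO is terminal -1 (O); from ..X/.../OXO depth 5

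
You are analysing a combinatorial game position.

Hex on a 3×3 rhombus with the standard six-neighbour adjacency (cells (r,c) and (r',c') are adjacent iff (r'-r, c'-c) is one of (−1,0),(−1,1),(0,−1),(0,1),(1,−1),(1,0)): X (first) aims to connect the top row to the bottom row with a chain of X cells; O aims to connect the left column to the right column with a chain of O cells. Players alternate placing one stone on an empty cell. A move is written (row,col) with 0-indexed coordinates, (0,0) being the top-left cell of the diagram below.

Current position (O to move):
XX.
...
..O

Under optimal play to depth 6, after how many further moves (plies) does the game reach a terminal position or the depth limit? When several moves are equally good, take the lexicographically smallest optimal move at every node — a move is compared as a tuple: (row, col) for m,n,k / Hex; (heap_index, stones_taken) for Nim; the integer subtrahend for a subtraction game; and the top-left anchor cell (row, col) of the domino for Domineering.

[XX./.../..O] O move#1: (0,2):-1/XXO/.../..O, (1,0):-1/XX./O../..O, (1,1):+1/XX./.O./..O*, (1,2):-1/XX./..O/..O, (2,0):+1/XX./.../O.O, (2,1):-1/XX./.../.OO
[XX./.O./..O] X move#2: (0,2):-1/XXX/.O./..O*, (1,0):-1/XX./XO./..O, (1,2):-1/XX./.OX/..O, (2,0):-1/XX./.O./X.O, (2,1):-1/XX./.O./.XO
[XXX/.O./..O] O move#3: (1,0):+1/XXX/OO./..O*, (1,2):+1/XXX/.OO/..O, (2,0):+1/XXX/.O./O.O, (2,1):+1/XXX/.O./.OO
[XXX/OO./..O] X move#4: (1,2):-1/XXX/OOX/..O*, (2,0):-1/XXX/OO./X.O, (2,1):-1/XXX/OO./.XO
[XXX/OOX/..O] O move#5: (2,0):-1/XXX/OOX/O.O, (2,1):+1/XXX/OOX/.OO*
[XXX/OOX/.OO] end (terminal -1, X#6); searched XX./.../..O to 6

PV length from [XX./.../..O]: 5 plies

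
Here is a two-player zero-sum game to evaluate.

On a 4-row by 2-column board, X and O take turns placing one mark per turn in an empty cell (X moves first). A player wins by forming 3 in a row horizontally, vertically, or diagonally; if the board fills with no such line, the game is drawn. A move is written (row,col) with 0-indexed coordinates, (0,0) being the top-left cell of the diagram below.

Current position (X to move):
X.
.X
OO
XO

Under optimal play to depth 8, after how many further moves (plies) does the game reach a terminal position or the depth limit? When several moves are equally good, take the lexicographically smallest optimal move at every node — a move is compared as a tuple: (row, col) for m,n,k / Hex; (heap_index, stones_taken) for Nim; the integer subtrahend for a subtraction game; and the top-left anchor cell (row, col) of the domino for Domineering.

p1 X@[X./.X/OO/XO]: (0,1)[XX/.X/OO/XO]+0* (1,0)[X./XX/OO/XO]+0
p2 O@[XX/.X/OO/XO]: (1,0)[XX/OX/OO/XO]+0*
p3 X@[XX/OX/OO/XO] terminal +0; root [X./.X/OO/XO] d8

PV length from [X./.X/OO/XO]: 2 plies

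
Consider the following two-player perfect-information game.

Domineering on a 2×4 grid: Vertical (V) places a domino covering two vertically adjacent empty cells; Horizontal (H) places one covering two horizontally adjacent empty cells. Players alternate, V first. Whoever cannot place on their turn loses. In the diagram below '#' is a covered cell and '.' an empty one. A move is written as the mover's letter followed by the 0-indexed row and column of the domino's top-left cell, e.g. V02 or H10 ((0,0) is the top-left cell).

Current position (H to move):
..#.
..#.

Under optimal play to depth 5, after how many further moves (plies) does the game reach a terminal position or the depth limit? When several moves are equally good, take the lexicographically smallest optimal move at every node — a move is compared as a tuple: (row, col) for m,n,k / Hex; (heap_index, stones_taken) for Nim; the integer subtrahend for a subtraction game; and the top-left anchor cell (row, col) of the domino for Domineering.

PV length from [..#./..#.]: 3 plies

[..#./..#.] H move#1: H00:+1/###./..#.*, H10:+1/..#./###.
[###./..#.] V move#2: V03:-1/####/..##*
[####/..##] H move#3: H10:+1/####/####*
[####/####] end (terminal -1, V#4); searched ..#./..#. to 5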